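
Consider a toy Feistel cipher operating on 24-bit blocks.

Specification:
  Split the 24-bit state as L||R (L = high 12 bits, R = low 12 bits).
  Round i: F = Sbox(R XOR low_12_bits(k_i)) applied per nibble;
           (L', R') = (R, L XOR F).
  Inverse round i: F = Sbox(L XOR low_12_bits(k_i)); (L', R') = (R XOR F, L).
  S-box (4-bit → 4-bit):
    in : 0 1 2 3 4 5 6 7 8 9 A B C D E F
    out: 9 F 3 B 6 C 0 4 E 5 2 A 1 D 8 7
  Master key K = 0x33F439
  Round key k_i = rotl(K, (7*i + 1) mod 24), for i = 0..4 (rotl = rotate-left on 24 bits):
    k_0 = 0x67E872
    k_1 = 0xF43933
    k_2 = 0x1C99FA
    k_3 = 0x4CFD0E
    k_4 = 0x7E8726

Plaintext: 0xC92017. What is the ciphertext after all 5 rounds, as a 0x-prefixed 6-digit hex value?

0xCDF3F2

s_0 = plaintext = 0xC92017
s_1 = Round(s_0, k_0) = 0x01729E
s_2 = Round(s_1, k_1) = 0x29EA3A
s_3 = Round(s_2, k_2) = 0xA3A987
s_4 = Round(s_3, k_3) = 0x987CDF
s_5 = Round(s_4, k_4) = 0xCDF3F2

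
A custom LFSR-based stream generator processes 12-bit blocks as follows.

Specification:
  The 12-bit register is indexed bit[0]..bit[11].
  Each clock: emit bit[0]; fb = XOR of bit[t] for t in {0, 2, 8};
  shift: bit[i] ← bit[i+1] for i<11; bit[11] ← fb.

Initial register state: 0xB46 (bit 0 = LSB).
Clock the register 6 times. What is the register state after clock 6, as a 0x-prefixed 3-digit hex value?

0x72D

reg_0 = 0xB46
clock 1: out=0, reg = 0x5A3
clock 2: out=1, reg = 0x2D1
clock 3: out=1, reg = 0x968
clock 4: out=0, reg = 0xCB4
clock 5: out=0, reg = 0xE5A
clock 6: out=0, reg = 0x72D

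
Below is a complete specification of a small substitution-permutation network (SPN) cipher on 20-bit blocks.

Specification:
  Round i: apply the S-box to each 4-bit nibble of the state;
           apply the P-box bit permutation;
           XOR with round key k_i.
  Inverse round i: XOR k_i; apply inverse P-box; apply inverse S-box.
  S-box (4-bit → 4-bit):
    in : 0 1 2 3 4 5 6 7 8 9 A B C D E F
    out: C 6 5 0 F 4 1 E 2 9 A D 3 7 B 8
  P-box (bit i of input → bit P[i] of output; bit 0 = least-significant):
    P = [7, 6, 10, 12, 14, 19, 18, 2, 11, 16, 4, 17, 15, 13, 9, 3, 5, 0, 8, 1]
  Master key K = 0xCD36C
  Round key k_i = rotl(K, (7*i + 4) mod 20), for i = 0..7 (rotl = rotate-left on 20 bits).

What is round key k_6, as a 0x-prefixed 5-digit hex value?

K = 0xCD36C
k_0 = rotl(K, (7*0+4) mod 20) = rotl(K, 4) = 0xD36CC
k_1 = rotl(K, (7*1+4) mod 20) = rotl(K, 11) = 0xB6669
k_2 = rotl(K, (7*2+4) mod 20) = rotl(K, 18) = 0x334DB
k_3 = rotl(K, (7*3+4) mod 20) = rotl(K, 5) = 0xA6D99
k_4 = rotl(K, (7*4+4) mod 20) = rotl(K, 12) = 0x6CCD3
k_5 = rotl(K, (7*5+4) mod 20) = rotl(K, 19) = 0x669B6
k_6 = rotl(K, (7*6+4) mod 20) = rotl(K, 6) = 0x4DB33

0x4DB33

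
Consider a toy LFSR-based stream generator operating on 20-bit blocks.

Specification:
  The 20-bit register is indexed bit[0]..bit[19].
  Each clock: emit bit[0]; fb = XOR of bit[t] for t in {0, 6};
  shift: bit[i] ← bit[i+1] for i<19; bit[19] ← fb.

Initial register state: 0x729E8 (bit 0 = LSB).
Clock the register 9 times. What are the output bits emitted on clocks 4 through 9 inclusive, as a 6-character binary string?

101111

reg_0 = 0x729E8
clock 1: out=0, reg = 0xB94F4
clock 2: out=0, reg = 0xDCA7A
clock 3: out=0, reg = 0xEE53D
clock 4: out=1, reg = 0xF729E
clock 5: out=0, reg = 0x7B94F
clock 6: out=1, reg = 0x3DCA7
clock 7: out=1, reg = 0x9EE53
clock 8: out=1, reg = 0x4F729
clock 9: out=1, reg = 0xA7B94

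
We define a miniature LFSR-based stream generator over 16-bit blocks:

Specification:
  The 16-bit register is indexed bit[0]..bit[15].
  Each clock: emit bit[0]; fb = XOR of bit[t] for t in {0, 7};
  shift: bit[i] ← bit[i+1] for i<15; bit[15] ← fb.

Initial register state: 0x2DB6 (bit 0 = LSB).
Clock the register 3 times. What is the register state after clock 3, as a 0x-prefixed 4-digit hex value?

reg_0 = 0x2DB6
clock 1: out=0, reg = 0x96DB
clock 2: out=1, reg = 0x4B6D
clock 3: out=1, reg = 0xA5B6

0xA5B6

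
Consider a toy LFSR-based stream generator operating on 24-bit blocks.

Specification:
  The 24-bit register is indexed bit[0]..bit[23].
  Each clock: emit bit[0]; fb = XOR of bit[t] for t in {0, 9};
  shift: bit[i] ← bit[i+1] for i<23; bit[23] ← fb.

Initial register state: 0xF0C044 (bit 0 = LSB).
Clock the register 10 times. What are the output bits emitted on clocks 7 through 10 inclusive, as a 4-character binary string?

1000

reg_0 = 0xF0C044
clock 1: out=0, reg = 0x786022
clock 2: out=0, reg = 0x3C3011
clock 3: out=1, reg = 0x9E1808
clock 4: out=0, reg = 0x4F0C04
clock 5: out=0, reg = 0x278602
clock 6: out=0, reg = 0x93C301
clock 7: out=1, reg = 0x49E180
clock 8: out=0, reg = 0x24F0C0
clock 9: out=0, reg = 0x127860
clock 10: out=0, reg = 0x093C30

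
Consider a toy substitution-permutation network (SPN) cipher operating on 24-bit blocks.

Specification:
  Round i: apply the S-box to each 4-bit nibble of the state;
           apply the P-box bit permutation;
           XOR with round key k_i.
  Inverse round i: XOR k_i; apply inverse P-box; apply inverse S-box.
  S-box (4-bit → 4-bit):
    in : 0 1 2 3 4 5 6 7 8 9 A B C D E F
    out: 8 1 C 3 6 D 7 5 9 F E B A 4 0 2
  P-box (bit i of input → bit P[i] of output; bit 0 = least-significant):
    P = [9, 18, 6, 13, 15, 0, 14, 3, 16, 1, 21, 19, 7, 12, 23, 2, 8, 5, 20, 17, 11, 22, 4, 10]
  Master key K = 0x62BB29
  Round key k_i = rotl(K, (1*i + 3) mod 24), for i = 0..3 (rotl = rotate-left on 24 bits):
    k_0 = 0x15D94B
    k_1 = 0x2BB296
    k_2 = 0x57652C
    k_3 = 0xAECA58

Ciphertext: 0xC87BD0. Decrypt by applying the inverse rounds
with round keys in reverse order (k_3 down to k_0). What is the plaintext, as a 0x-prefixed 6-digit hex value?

s_0 = ciphertext = 0xC87BD0
s_1 = InvRound(s_0, k_3) = 0xF83D8C
s_2 = InvRound(s_1, k_2) = 0x1C65DF
s_3 = InvRound(s_2, k_1) = 0x05F796
s_4 = InvRound(s_3, k_0) = 0x5D8EC5

0x5D8EC5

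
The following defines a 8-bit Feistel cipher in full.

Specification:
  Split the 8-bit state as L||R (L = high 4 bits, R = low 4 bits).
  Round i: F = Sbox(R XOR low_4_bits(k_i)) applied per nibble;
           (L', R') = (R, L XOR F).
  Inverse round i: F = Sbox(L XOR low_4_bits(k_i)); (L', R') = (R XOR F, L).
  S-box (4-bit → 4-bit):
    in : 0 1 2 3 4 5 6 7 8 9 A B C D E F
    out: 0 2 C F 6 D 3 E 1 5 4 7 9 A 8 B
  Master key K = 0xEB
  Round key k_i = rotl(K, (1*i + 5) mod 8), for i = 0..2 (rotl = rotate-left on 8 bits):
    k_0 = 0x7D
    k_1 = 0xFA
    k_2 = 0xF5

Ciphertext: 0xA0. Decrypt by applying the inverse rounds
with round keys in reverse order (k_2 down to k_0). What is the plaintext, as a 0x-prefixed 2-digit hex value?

0x68

s_0 = ciphertext = 0xA0
s_1 = InvRound(s_0, k_2) = 0xBA
s_2 = InvRound(s_1, k_1) = 0x8B
s_3 = InvRound(s_2, k_0) = 0x68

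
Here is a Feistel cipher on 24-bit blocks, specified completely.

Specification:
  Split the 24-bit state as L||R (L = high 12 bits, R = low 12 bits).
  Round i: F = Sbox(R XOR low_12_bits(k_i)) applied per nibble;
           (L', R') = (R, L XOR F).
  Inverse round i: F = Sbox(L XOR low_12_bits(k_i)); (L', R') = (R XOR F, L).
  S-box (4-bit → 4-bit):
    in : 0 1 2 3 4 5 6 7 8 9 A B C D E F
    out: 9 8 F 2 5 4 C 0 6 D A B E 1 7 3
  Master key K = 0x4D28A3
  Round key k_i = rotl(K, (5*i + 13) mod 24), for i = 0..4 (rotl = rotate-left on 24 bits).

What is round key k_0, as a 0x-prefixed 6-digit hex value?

0x1469A5

K = 0x4D28A3
k_0 = rotl(K, (5*0+13) mod 24) = rotl(K, 13) = 0x1469A5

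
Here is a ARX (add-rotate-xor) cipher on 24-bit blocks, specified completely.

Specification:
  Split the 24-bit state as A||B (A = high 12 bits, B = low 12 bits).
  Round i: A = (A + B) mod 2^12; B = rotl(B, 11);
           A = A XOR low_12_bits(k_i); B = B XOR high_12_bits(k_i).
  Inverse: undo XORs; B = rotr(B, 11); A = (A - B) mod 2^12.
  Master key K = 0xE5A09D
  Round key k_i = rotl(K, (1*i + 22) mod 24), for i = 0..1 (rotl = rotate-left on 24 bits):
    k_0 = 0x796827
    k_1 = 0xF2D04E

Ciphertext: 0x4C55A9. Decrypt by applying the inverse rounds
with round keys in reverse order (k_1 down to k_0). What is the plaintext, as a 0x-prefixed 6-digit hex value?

s_0 = ciphertext = 0x4C55A9
s_1 = InvRound(s_0, k_1) = 0xF82509
s_2 = InvRound(s_1, k_0) = 0x26753E

0x26753E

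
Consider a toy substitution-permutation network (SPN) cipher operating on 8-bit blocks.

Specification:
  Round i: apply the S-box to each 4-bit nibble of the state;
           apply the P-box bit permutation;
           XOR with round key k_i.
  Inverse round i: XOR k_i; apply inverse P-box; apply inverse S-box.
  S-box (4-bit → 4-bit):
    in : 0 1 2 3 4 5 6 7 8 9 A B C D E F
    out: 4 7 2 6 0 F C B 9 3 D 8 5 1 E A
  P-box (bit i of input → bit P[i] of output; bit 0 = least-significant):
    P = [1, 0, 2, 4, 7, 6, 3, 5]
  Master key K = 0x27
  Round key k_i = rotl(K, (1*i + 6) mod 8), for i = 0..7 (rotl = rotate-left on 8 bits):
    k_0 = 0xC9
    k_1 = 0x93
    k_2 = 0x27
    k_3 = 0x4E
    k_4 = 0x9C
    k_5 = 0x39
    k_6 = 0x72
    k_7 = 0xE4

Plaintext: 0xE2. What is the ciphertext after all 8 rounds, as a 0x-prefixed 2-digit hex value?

0x4B

s_0 = plaintext = 0xE2
s_1 = Round(s_0, k_0) = 0xA0
s_2 = Round(s_1, k_1) = 0x3F
s_3 = Round(s_2, k_2) = 0x7E
s_4 = Round(s_3, k_3) = 0xBB
s_5 = Round(s_4, k_4) = 0xAC
s_6 = Round(s_5, k_5) = 0x97
s_7 = Round(s_6, k_6) = 0xA1
s_8 = Round(s_7, k_7) = 0x4B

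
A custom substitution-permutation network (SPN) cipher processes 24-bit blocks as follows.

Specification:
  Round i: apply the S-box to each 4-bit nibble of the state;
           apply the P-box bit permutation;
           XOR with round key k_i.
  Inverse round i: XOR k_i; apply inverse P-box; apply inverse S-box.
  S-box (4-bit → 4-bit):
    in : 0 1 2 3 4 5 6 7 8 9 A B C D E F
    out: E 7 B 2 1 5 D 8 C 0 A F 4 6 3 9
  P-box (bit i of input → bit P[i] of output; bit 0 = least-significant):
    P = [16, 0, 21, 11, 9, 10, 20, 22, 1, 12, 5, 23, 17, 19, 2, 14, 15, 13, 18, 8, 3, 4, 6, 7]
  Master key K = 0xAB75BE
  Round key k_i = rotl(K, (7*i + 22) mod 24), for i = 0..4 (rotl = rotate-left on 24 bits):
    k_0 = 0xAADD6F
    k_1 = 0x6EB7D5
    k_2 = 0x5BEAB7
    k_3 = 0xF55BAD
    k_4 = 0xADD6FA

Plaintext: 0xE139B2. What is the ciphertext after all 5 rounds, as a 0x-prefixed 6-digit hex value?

s_0 = plaintext = 0xE139B2
s_1 = Round(s_0, k_0) = 0xF77376
s_2 = Round(s_1, k_1) = 0x0FEE5D
s_3 = Round(s_2, k_2) = 0x617964
s_4 = Round(s_3, k_3) = 0xA0B965
s_5 = Round(s_4, k_4) = 0xD2B56E

0xD2B56E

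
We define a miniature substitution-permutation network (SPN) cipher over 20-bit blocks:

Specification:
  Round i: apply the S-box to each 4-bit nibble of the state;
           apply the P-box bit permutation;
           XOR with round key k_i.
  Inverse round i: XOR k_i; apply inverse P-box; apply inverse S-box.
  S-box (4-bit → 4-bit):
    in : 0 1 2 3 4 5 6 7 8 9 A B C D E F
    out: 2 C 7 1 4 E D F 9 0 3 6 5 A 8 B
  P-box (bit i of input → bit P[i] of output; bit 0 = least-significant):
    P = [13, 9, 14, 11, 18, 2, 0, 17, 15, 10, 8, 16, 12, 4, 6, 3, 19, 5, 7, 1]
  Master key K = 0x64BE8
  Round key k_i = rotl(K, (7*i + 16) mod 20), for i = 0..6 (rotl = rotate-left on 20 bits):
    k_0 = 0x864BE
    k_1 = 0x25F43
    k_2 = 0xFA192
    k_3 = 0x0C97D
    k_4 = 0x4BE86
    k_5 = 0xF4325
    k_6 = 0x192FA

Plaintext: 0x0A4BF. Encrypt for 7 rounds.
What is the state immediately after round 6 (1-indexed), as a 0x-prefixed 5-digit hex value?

s_0 = plaintext = 0x0A4BF
s_1 = Round(s_0, k_0) = 0x85F8B
s_2 = Round(s_1, k_1) = 0xD9919
s_3 = Round(s_2, k_2) = 0xDA1B1
s_4 = Round(s_3, k_3) = 0x1904A
s_5 = Round(s_4, k_4) = 0x49805
s_6 = Round(s_5, k_5) = 0xE89A1
s_7 = Round(s_6, k_6) = 0x5CAF4

0xE89A1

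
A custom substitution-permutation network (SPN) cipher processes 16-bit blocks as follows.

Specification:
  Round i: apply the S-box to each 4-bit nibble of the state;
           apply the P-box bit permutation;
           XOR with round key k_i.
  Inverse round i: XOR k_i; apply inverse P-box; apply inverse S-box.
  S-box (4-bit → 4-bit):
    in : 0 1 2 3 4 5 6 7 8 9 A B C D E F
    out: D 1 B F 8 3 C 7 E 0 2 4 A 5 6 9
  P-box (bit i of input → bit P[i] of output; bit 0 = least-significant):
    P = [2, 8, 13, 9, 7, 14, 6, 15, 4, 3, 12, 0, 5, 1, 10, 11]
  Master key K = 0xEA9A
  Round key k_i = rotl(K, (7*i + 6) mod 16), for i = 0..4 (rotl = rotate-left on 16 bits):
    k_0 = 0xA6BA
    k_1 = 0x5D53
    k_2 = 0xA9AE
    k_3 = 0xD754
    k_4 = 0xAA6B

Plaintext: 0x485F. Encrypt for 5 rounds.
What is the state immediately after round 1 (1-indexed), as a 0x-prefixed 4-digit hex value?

0xFC37

s_0 = plaintext = 0x485F
s_1 = Round(s_0, k_0) = 0xFC37
s_2 = Round(s_1, k_1) = 0xB4BE
s_3 = Round(s_2, k_2) = 0x8CEF
s_4 = Round(s_3, k_3) = 0x991B
s_5 = Round(s_4, k_4) = 0x8AEB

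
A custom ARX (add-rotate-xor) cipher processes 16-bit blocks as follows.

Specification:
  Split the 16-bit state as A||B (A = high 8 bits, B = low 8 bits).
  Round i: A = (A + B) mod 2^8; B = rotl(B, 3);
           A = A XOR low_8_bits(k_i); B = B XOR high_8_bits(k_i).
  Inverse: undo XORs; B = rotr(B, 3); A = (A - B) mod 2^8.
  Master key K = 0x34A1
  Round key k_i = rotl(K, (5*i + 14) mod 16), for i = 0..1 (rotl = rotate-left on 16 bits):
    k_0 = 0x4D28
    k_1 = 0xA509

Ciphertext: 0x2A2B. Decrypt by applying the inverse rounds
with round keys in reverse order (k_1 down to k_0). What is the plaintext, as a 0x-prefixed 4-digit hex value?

s_0 = ciphertext = 0x2A2B
s_1 = InvRound(s_0, k_1) = 0x52D1
s_2 = InvRound(s_1, k_0) = 0xE793

0xE793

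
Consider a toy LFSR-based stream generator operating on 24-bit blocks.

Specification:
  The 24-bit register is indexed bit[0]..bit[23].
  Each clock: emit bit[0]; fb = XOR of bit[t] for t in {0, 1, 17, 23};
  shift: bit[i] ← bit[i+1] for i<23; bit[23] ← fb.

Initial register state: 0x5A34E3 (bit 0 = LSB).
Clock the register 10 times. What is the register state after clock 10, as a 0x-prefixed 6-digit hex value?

0x05568D

reg_0 = 0x5A34E3
clock 1: out=1, reg = 0xAD1A71
clock 2: out=1, reg = 0x568D38
clock 3: out=0, reg = 0xAB469C
clock 4: out=0, reg = 0x55A34E
clock 5: out=0, reg = 0xAAD1A7
clock 6: out=1, reg = 0x5568D3
clock 7: out=1, reg = 0x2AB469
clock 8: out=1, reg = 0x155A34
clock 9: out=0, reg = 0x0AAD1A
clock 10: out=0, reg = 0x05568D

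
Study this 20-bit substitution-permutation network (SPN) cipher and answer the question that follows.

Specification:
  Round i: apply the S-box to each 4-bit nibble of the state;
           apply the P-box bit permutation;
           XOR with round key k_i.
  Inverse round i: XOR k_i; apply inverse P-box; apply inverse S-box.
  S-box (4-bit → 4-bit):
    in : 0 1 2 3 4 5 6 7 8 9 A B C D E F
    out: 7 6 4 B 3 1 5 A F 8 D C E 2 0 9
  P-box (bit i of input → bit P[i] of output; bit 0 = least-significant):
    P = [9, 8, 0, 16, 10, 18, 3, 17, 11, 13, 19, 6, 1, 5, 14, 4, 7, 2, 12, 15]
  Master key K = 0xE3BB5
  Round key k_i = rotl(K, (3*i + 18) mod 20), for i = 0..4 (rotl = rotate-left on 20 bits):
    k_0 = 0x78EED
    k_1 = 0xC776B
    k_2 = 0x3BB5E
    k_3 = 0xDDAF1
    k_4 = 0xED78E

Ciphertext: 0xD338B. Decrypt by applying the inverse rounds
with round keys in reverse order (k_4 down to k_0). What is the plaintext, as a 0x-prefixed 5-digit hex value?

s_0 = ciphertext = 0xD338B
s_1 = InvRound(s_0, k_4) = 0x72DFB
s_2 = InvRound(s_1, k_3) = 0xB61A4
s_3 = InvRound(s_2, k_2) = 0xA8A25
s_4 = InvRound(s_3, k_1) = 0xC638D
s_5 = InvRound(s_4, k_0) = 0x918F7

0x918F7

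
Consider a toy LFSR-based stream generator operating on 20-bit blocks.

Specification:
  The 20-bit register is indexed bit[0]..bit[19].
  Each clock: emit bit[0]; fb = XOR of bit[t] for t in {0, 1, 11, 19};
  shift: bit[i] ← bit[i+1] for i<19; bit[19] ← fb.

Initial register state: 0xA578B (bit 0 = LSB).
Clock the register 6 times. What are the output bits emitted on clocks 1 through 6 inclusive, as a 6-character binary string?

reg_0 = 0xA578B
clock 1: out=1, reg = 0xD2BC5
clock 2: out=1, reg = 0xE95E2
clock 3: out=0, reg = 0x74AF1
clock 4: out=1, reg = 0x3A578
clock 5: out=0, reg = 0x1D2BC
clock 6: out=0, reg = 0x0E95E

110100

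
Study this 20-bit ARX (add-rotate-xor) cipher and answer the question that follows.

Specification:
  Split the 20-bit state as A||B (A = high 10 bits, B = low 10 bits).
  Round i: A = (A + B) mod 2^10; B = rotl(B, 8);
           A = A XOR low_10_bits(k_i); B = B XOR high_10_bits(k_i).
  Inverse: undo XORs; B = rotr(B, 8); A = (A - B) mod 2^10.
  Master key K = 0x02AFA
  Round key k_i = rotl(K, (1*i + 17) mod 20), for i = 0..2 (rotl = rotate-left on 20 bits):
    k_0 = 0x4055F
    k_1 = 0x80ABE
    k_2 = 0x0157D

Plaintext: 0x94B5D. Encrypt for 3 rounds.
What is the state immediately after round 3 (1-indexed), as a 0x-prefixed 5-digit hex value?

0xB4B08

s_0 = plaintext = 0x94B5D
s_1 = Round(s_0, k_0) = 0x3C0D6
s_2 = Round(s_1, k_1) = 0xDE037
s_3 = Round(s_2, k_2) = 0xB4B08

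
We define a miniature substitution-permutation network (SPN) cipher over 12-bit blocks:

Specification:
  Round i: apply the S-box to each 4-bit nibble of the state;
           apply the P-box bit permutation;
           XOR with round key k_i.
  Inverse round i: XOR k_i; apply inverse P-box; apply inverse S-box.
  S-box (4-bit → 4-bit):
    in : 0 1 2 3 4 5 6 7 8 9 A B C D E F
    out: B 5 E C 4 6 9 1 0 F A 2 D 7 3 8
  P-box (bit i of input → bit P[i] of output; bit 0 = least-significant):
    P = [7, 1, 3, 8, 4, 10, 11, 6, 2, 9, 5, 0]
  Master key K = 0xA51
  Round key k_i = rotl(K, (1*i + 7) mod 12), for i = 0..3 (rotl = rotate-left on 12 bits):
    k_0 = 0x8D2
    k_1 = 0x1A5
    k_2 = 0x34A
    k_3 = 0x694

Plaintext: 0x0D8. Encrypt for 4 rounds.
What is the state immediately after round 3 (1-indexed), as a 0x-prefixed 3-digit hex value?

s_0 = plaintext = 0x0D8
s_1 = Round(s_0, k_0) = 0x6C7
s_2 = Round(s_1, k_1) = 0x970
s_3 = Round(s_2, k_2) = 0x0FD
s_4 = Round(s_3, k_3) = 0x45B

0x0FD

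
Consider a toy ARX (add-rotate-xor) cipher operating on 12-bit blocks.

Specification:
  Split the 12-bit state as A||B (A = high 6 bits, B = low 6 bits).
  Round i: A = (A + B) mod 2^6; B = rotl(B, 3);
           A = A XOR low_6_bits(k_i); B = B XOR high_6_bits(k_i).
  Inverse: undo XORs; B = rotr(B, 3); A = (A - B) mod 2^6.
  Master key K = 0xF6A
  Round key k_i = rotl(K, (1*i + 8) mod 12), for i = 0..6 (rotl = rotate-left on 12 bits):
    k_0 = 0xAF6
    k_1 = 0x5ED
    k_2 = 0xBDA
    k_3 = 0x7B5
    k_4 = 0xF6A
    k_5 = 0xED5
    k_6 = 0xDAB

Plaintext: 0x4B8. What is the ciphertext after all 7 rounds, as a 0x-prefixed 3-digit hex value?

s_0 = plaintext = 0x4B8
s_1 = Round(s_0, k_0) = 0xF2C
s_2 = Round(s_1, k_1) = 0x172
s_3 = Round(s_2, k_2) = 0xB79
s_4 = Round(s_3, k_3) = 0x4D1
s_5 = Round(s_4, k_4) = 0x3B7
s_6 = Round(s_5, k_5) = 0x405
s_7 = Round(s_6, k_6) = 0xF9E

0xF9E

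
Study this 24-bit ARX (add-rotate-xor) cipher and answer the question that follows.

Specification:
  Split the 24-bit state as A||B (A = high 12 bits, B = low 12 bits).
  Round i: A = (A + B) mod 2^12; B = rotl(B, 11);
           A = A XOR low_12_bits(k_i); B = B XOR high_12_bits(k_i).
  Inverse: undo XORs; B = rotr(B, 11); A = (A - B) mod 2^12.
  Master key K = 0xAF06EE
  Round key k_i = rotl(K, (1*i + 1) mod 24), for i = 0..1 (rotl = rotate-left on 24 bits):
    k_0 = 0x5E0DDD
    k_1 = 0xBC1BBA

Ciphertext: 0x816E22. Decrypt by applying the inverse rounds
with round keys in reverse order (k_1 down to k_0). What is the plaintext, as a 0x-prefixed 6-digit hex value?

0xDEEC4D

s_0 = ciphertext = 0x816E22
s_1 = InvRound(s_0, k_1) = 0x7E6BC6
s_2 = InvRound(s_1, k_0) = 0xDEEC4D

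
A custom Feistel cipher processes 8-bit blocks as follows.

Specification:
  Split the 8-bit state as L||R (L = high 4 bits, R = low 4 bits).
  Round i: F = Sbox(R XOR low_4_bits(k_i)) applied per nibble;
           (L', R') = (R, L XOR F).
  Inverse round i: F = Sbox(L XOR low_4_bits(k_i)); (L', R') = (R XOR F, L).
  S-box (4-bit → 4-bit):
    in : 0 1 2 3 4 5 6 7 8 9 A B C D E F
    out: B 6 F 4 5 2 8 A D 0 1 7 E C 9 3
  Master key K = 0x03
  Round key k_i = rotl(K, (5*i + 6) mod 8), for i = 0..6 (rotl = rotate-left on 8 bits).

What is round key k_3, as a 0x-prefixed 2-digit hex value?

K = 0x03
k_0 = rotl(K, (5*0+6) mod 8) = rotl(K, 6) = 0xC0
k_1 = rotl(K, (5*1+6) mod 8) = rotl(K, 3) = 0x18
k_2 = rotl(K, (5*2+6) mod 8) = rotl(K, 0) = 0x03
k_3 = rotl(K, (5*3+6) mod 8) = rotl(K, 5) = 0x60

0x60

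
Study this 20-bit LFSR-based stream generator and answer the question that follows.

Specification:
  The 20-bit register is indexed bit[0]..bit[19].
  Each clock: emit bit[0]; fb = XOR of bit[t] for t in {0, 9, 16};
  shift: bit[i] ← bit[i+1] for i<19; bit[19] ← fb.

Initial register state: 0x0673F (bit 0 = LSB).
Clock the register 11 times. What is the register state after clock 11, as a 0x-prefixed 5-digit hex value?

reg_0 = 0x0673F
clock 1: out=1, reg = 0x0339F
clock 2: out=1, reg = 0x019CF
clock 3: out=1, reg = 0x80CE7
clock 4: out=1, reg = 0xC0673
clock 5: out=1, reg = 0x60339
clock 6: out=1, reg = 0x3019C
clock 7: out=0, reg = 0x980CE
clock 8: out=0, reg = 0xCC067
clock 9: out=1, reg = 0xE6033
clock 10: out=1, reg = 0xF3019
clock 11: out=1, reg = 0x7980C

0x7980C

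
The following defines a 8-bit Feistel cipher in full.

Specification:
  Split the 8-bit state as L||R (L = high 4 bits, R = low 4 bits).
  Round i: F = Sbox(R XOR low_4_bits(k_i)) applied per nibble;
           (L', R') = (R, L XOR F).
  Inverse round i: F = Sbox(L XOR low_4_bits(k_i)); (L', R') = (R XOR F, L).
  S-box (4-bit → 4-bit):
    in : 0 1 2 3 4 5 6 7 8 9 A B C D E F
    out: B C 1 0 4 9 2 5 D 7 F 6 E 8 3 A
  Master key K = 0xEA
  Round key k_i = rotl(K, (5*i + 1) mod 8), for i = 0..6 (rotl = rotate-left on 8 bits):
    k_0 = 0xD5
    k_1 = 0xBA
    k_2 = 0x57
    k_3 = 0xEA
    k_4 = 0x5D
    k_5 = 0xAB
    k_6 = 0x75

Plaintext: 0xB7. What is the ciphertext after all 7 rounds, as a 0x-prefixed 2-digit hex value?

0xBF

s_0 = plaintext = 0xB7
s_1 = Round(s_0, k_0) = 0x7A
s_2 = Round(s_1, k_1) = 0xAC
s_3 = Round(s_2, k_2) = 0xCC
s_4 = Round(s_3, k_3) = 0xCE
s_5 = Round(s_4, k_4) = 0xEC
s_6 = Round(s_5, k_5) = 0xCB
s_7 = Round(s_6, k_6) = 0xBF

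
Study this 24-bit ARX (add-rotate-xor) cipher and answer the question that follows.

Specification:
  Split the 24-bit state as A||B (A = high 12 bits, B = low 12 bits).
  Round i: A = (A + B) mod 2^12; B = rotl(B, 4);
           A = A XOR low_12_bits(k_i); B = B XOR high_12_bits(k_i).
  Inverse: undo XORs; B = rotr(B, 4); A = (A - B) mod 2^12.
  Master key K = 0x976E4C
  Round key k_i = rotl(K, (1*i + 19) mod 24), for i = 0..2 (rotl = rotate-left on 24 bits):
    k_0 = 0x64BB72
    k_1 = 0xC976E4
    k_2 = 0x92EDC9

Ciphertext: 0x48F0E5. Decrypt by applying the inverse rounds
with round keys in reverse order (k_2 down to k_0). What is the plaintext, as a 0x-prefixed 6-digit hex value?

s_0 = ciphertext = 0x48F0E5
s_1 = InvRound(s_0, k_2) = 0xDAAB9C
s_2 = InvRound(s_1, k_1) = 0xFDEB70
s_3 = InvRound(s_2, k_0) = 0x8D9BD3

0x8D9BD3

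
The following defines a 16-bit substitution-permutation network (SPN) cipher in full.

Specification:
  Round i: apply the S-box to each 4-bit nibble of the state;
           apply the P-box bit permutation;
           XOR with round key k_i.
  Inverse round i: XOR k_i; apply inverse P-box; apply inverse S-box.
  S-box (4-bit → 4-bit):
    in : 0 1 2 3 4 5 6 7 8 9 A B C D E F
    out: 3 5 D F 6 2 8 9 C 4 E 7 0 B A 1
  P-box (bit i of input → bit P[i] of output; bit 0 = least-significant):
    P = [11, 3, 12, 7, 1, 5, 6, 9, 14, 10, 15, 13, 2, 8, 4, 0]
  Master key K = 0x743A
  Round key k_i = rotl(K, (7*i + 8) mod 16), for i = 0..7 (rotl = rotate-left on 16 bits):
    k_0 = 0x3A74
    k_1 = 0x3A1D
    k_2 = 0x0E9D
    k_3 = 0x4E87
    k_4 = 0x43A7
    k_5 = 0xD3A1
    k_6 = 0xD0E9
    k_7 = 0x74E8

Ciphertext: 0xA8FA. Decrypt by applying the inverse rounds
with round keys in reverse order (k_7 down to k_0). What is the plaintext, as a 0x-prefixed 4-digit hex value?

s_0 = ciphertext = 0xA8FA
s_1 = InvRound(s_0, k_7) = 0x9BF1
s_2 = InvRound(s_1, k_6) = 0x4F60
s_3 = InvRound(s_2, k_5) = 0x6492
s_4 = InvRound(s_3, k_4) = 0x3EEC
s_5 = InvRound(s_4, k_3) = 0x67B4
s_6 = InvRound(s_5, k_2) = 0xE750
s_7 = InvRound(s_6, k_1) = 0xDB9B
s_8 = InvRound(s_7, k_0) = 0xD2BE

0xD2BE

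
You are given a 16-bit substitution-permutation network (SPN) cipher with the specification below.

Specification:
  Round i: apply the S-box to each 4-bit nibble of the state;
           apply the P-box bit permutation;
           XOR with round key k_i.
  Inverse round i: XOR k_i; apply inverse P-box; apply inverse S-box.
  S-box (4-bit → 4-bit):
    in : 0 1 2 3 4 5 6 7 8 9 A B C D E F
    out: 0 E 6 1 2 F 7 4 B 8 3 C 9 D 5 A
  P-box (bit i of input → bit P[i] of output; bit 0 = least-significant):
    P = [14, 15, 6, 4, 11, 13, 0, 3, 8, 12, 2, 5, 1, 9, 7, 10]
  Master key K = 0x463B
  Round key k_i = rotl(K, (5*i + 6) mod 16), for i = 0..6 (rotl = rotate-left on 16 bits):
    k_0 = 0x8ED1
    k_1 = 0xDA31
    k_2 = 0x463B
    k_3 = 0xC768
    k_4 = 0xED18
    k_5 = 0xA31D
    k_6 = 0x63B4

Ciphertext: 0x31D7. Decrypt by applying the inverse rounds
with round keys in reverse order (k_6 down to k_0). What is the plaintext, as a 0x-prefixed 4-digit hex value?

s_0 = ciphertext = 0x31D7
s_1 = InvRound(s_0, k_6) = 0xAF7E
s_2 = InvRound(s_1, k_5) = 0xC9E7
s_3 = InvRound(s_2, k_4) = 0xDB1B
s_4 = InvRound(s_3, k_3) = 0xCFEB
s_5 = InvRound(s_4, k_2) = 0x7331
s_6 = InvRound(s_5, k_1) = 0x03A4
s_7 = InvRound(s_6, k_0) = 0x9DE1

0x9DE1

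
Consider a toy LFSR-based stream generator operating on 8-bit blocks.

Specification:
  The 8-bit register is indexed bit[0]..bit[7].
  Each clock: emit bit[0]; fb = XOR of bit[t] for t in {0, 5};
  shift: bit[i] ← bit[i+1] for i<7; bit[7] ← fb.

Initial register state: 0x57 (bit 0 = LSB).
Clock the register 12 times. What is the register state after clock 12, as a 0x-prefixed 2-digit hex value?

reg_0 = 0x57
clock 1: out=1, reg = 0xAB
clock 2: out=1, reg = 0x55
clock 3: out=1, reg = 0xAA
clock 4: out=0, reg = 0xD5
clock 5: out=1, reg = 0xEA
clock 6: out=0, reg = 0xF5
clock 7: out=1, reg = 0x7A
clock 8: out=0, reg = 0xBD
clock 9: out=1, reg = 0x5E
clock 10: out=0, reg = 0x2F
clock 11: out=1, reg = 0x17
clock 12: out=1, reg = 0x8B

0x8B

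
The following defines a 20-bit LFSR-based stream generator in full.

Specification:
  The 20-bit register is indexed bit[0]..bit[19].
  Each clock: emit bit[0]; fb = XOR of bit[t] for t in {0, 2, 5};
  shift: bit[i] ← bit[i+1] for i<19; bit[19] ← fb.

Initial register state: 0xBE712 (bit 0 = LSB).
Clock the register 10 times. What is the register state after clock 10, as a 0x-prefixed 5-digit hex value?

reg_0 = 0xBE712
clock 1: out=0, reg = 0x5F389
clock 2: out=1, reg = 0xAF9C4
clock 3: out=0, reg = 0xD7CE2
clock 4: out=0, reg = 0xEBE71
clock 5: out=1, reg = 0x75F38
clock 6: out=0, reg = 0xBAF9C
clock 7: out=0, reg = 0xDD7CE
clock 8: out=0, reg = 0xEEBE7
clock 9: out=1, reg = 0xF75F3
clock 10: out=1, reg = 0x7BAF9

0x7BAF9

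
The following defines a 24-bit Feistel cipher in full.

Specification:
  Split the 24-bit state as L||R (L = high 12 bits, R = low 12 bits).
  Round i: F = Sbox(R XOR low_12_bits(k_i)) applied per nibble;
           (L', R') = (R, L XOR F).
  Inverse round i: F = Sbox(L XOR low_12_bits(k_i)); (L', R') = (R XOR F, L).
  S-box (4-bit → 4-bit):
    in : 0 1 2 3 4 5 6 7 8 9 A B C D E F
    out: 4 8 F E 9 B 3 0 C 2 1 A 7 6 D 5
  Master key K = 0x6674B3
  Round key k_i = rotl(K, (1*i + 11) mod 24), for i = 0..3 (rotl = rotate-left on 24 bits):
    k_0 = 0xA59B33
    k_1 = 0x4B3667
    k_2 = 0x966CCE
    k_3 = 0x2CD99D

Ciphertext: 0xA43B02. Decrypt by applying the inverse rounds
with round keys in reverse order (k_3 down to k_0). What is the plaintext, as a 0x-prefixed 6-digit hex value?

s_0 = ciphertext = 0xA43B02
s_1 = InvRound(s_0, k_3) = 0x56FA43
s_2 = InvRound(s_1, k_2) = 0x85B56F
s_3 = InvRound(s_2, k_1) = 0x88885B
s_4 = InvRound(s_3, k_0) = 0x6F1888

0x6F1888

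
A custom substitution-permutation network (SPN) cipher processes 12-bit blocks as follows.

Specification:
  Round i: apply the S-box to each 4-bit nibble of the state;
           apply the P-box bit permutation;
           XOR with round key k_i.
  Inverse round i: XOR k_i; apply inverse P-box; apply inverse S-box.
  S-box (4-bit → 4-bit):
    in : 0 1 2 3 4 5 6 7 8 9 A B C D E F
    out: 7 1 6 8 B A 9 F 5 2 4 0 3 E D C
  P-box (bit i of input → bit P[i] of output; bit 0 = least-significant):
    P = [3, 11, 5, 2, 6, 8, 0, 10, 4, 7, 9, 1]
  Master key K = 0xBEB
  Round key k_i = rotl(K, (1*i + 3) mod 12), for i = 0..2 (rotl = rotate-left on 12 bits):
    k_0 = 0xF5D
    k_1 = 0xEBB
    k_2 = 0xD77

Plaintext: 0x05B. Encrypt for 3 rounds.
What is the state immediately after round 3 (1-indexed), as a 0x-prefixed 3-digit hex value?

s_0 = plaintext = 0x05B
s_1 = Round(s_0, k_0) = 0x8CD
s_2 = Round(s_1, k_1) = 0x5CF
s_3 = Round(s_2, k_2) = 0xC91

0xC91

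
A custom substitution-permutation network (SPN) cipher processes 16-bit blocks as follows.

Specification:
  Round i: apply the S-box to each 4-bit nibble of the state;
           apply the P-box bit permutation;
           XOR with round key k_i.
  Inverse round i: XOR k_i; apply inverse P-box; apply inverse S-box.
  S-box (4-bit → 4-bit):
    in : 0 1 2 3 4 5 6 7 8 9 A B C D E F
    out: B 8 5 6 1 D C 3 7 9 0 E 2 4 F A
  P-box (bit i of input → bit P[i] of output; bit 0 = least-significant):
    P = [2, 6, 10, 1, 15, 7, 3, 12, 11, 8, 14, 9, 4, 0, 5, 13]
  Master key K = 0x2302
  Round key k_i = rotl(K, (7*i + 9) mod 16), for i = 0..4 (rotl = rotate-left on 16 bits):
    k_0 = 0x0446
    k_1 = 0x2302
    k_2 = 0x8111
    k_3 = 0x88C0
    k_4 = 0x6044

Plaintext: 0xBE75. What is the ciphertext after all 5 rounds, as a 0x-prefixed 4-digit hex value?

0x1965

s_0 = plaintext = 0xBE75
s_1 = Round(s_0, k_0) = 0xEBE1
s_2 = Round(s_1, k_1) = 0xD0B9
s_3 = Round(s_2, k_2) = 0x9ABF
s_4 = Round(s_3, k_3) = 0xB81A
s_5 = Round(s_4, k_4) = 0x1965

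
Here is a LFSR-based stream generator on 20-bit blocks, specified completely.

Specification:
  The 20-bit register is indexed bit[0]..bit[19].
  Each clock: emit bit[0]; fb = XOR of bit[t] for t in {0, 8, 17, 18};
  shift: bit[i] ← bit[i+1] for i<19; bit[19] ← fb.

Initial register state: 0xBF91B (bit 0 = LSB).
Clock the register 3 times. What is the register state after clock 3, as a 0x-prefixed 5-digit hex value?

0x37F23

reg_0 = 0xBF91B
clock 1: out=1, reg = 0xDFC8D
clock 2: out=1, reg = 0x6FE46
clock 3: out=0, reg = 0x37F23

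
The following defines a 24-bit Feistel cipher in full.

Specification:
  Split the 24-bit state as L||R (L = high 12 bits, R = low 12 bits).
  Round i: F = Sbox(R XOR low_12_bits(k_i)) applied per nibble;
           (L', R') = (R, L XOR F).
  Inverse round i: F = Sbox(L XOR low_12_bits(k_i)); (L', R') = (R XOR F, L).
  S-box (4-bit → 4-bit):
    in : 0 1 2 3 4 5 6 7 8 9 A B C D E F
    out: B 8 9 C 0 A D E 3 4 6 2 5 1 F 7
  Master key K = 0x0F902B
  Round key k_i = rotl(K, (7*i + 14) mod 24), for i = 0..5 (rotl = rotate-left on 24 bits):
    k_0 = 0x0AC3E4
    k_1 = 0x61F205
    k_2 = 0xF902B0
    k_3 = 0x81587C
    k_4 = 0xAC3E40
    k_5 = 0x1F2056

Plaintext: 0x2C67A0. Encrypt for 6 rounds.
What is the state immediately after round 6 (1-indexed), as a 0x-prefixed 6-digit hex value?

s_0 = plaintext = 0x2C67A0
s_1 = Round(s_0, k_0) = 0x7A02C6
s_2 = Round(s_1, k_1) = 0x2C6CFC
s_3 = Round(s_2, k_2) = 0xCFCDC3
s_4 = Round(s_3, k_3) = 0xDC36DB
s_5 = Round(s_4, k_4) = 0x6DBE81
s_6 = Round(s_5, k_5) = 0xE819C5

0xE819C5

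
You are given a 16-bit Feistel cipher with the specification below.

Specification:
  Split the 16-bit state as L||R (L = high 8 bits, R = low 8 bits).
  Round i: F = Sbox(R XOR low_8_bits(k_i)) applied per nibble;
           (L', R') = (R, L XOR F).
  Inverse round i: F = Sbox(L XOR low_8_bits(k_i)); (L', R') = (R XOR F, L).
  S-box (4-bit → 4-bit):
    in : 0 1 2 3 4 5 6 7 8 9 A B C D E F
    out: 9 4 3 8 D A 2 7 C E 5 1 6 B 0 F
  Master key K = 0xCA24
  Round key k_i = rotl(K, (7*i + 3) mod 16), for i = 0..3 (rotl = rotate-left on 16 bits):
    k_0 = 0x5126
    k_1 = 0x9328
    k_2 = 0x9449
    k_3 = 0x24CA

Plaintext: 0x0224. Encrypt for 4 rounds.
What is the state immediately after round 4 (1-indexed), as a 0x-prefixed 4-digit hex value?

s_0 = plaintext = 0x0224
s_1 = Round(s_0, k_0) = 0x2491
s_2 = Round(s_1, k_1) = 0x913A
s_3 = Round(s_2, k_2) = 0x3AE9
s_4 = Round(s_3, k_3) = 0xE902

0xE902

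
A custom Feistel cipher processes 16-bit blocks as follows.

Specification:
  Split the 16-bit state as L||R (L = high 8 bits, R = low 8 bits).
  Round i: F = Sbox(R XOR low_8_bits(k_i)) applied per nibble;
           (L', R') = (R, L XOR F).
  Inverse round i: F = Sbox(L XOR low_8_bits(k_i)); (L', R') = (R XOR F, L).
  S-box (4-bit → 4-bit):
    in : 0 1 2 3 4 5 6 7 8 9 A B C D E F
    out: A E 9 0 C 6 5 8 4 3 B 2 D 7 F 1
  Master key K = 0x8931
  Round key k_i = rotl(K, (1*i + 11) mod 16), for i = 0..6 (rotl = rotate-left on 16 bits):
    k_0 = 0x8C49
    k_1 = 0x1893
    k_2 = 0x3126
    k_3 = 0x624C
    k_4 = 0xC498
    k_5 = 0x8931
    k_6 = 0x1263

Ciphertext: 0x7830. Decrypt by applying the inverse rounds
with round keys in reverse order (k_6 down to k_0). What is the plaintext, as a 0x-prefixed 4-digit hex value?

0x6D0D

s_0 = ciphertext = 0x7830
s_1 = InvRound(s_0, k_6) = 0xD278
s_2 = InvRound(s_1, k_5) = 0x88D2
s_3 = InvRound(s_2, k_4) = 0x3888
s_4 = InvRound(s_3, k_3) = 0x0438
s_5 = InvRound(s_4, k_2) = 0xA104
s_6 = InvRound(s_5, k_1) = 0x0DA1
s_7 = InvRound(s_6, k_0) = 0x6D0D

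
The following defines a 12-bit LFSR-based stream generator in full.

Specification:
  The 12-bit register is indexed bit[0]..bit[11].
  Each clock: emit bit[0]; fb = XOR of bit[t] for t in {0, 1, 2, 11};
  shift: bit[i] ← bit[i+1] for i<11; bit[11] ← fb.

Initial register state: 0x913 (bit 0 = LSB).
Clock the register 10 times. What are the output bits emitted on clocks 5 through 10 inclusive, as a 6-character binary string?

100010

reg_0 = 0x913
clock 1: out=1, reg = 0xC89
clock 2: out=1, reg = 0x644
clock 3: out=0, reg = 0xB22
clock 4: out=0, reg = 0x591
clock 5: out=1, reg = 0xAC8
clock 6: out=0, reg = 0xD64
clock 7: out=0, reg = 0x6B2
clock 8: out=0, reg = 0xB59
clock 9: out=1, reg = 0x5AC
clock 10: out=0, reg = 0xAD6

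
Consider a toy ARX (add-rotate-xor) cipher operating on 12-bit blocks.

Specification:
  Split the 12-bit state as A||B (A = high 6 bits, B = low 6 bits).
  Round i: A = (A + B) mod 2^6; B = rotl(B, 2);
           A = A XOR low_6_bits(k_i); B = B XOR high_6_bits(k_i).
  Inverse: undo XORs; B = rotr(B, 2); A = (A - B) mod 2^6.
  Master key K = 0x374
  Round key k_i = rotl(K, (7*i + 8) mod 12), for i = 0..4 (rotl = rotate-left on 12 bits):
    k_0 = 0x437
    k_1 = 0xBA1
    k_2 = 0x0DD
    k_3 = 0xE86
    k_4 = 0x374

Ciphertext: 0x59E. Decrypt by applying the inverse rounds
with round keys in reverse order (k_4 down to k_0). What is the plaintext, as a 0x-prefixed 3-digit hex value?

0x85E

s_0 = ciphertext = 0x59E
s_1 = InvRound(s_0, k_4) = 0xBB4
s_2 = InvRound(s_1, k_3) = 0x163
s_3 = InvRound(s_2, k_2) = 0x408
s_4 = InvRound(s_3, k_1) = 0x229
s_5 = InvRound(s_4, k_0) = 0x85E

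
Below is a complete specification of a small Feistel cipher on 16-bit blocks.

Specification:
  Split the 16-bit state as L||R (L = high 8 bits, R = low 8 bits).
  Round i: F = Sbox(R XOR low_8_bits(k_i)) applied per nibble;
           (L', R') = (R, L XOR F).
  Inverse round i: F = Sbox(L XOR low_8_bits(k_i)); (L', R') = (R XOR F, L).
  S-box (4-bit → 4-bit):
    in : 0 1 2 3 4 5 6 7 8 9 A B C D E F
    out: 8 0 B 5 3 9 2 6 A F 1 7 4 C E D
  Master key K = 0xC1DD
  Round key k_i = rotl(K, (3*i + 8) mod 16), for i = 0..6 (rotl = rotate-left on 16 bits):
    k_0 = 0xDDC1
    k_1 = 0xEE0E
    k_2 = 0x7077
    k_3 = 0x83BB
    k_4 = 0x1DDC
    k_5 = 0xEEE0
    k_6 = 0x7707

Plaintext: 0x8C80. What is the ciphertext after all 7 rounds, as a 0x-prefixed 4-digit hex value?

s_0 = plaintext = 0x8C80
s_1 = Round(s_0, k_0) = 0x80BC
s_2 = Round(s_1, k_1) = 0xBCFB
s_3 = Round(s_2, k_2) = 0xFB18
s_4 = Round(s_3, k_3) = 0x18EE
s_5 = Round(s_4, k_4) = 0xEE43
s_6 = Round(s_5, k_5) = 0x43FB
s_7 = Round(s_6, k_6) = 0xFB97

0xFB97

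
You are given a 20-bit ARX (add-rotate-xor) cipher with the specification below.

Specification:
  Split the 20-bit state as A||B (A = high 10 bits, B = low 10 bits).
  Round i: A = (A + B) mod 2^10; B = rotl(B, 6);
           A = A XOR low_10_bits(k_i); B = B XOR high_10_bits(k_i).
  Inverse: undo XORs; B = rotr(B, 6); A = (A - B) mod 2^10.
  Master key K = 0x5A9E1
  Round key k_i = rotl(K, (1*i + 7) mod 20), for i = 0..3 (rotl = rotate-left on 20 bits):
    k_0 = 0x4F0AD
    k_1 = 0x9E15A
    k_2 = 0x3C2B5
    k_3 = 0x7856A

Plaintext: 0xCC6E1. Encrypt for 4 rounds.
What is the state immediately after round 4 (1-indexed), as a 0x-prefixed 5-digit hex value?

0xD0658

s_0 = plaintext = 0xCC6E1
s_1 = Round(s_0, k_0) = 0xAFD52
s_2 = Round(s_1, k_1) = 0x52EED
s_3 = Round(s_2, k_2) = 0xA379E
s_4 = Round(s_3, k_3) = 0xD0658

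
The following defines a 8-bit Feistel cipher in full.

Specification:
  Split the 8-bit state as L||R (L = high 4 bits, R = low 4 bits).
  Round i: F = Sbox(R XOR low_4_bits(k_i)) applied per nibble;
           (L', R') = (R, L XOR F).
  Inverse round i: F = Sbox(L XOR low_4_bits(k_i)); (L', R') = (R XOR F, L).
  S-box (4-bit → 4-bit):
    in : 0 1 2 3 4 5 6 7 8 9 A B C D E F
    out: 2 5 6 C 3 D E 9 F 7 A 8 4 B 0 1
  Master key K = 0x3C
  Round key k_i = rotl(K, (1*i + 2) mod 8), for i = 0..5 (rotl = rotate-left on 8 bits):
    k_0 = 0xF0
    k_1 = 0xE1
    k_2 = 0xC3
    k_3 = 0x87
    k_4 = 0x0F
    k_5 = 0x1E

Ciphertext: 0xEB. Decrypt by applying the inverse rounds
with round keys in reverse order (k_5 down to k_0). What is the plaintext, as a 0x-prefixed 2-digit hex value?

s_0 = ciphertext = 0xEB
s_1 = InvRound(s_0, k_5) = 0x9E
s_2 = InvRound(s_1, k_4) = 0x09
s_3 = InvRound(s_2, k_3) = 0x00
s_4 = InvRound(s_3, k_2) = 0xC0
s_5 = InvRound(s_4, k_1) = 0xBC
s_6 = InvRound(s_5, k_0) = 0x4B

0x4B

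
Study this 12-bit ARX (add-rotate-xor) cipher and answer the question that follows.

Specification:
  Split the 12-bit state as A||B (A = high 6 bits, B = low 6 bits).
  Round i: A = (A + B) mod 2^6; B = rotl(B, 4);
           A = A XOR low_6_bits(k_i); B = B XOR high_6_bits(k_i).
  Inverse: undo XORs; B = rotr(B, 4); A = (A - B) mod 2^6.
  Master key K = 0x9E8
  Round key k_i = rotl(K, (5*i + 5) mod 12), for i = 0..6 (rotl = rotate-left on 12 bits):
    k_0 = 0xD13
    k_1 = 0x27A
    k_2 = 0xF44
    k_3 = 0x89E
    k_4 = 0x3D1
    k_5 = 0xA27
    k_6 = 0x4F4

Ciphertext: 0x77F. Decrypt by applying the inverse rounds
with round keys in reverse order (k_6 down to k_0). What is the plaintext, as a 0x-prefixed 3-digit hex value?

s_0 = ciphertext = 0x77F
s_1 = InvRound(s_0, k_6) = 0xDF2
s_2 = InvRound(s_1, k_5) = 0x9E9
s_3 = InvRound(s_2, k_4) = 0x71A
s_4 = InvRound(s_3, k_3) = 0x7E3
s_5 = InvRound(s_4, k_2) = 0x8B9
s_6 = InvRound(s_5, k_1) = 0x543
s_7 = InvRound(s_6, k_0) = 0x9DF

0x9DF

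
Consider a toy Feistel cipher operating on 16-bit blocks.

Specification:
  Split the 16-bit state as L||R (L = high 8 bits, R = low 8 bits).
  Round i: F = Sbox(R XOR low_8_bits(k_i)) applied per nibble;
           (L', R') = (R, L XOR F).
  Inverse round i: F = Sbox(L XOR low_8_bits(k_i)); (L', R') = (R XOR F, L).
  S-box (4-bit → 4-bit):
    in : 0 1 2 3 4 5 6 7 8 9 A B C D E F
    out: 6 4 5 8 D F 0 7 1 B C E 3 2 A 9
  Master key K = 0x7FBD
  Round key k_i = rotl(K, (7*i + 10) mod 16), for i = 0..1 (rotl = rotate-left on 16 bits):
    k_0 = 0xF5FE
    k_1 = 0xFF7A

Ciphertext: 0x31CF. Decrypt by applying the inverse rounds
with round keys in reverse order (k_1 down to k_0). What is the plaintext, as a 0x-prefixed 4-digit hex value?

0x9811

s_0 = ciphertext = 0x31CF
s_1 = InvRound(s_0, k_1) = 0x1131
s_2 = InvRound(s_1, k_0) = 0x9811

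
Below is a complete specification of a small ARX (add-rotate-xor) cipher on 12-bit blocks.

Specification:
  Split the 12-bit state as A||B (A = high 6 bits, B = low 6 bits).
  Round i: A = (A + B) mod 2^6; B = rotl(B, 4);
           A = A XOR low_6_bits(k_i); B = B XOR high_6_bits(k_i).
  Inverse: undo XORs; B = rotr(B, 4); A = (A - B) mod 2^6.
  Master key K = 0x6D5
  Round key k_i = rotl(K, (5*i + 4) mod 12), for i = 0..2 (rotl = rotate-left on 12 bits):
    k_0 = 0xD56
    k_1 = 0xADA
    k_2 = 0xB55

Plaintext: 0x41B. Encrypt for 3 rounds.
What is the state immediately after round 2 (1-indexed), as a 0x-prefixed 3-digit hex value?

0x69B

s_0 = plaintext = 0x41B
s_1 = Round(s_0, k_0) = 0xF43
s_2 = Round(s_1, k_1) = 0x69B
s_3 = Round(s_2, k_2) = 0x81B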